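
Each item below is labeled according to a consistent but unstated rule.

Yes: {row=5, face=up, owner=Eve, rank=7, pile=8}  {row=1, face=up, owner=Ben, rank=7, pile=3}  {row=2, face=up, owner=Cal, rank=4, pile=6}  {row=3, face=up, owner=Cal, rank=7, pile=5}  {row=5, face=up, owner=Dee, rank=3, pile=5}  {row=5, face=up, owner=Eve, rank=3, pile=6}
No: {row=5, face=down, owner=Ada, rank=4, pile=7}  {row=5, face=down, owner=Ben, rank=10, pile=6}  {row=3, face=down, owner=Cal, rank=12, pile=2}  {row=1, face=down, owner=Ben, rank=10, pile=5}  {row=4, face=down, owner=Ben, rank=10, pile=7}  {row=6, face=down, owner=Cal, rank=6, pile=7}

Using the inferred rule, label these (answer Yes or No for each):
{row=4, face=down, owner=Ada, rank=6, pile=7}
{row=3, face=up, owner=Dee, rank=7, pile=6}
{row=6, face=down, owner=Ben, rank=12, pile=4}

No, Yes, No

One predicate separates the groups cleanly: face is up.
{row=4, face=down, owner=Ada, rank=6, pile=7}: No (face is down). {row=3, face=up, owner=Dee, rank=7, pile=6}: Yes (face is up). {row=6, face=down, owner=Ben, rank=12, pile=4}: No (face is down).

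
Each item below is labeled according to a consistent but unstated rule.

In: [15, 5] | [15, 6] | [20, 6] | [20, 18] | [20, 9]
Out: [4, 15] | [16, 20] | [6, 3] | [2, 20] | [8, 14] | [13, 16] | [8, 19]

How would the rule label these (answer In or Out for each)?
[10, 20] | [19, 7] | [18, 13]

Out, In, In

One predicate separates the groups cleanly: first > second AND sum ≥ 19.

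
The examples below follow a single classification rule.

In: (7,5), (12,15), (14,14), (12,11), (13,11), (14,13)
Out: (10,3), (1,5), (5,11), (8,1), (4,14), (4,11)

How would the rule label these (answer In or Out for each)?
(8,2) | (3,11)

All 'In' examples share one property — |first − second| ≤ 3 — and every 'Out' example lacks it.
Out: (8,2), since |8−2| = 6. Out: (3,11), since |3−11| = 8.

Out, Out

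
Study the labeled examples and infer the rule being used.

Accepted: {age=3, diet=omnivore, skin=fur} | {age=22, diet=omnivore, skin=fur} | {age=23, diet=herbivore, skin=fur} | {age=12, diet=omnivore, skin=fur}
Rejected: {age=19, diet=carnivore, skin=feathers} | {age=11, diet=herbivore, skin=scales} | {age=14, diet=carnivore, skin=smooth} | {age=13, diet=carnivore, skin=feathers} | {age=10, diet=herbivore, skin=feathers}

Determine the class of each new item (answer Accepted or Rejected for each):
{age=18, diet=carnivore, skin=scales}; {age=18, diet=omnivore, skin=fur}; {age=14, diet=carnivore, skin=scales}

One predicate separates the groups cleanly: skin is fur.
{age=18, diet=carnivore, skin=scales}: skin is scales — lacks this property, so Rejected. {age=18, diet=omnivore, skin=fur}: skin is fur — qualifies, so Accepted. {age=14, diet=carnivore, skin=scales}: skin is scales — lacks this property, so Rejected.

Rejected, Accepted, Rejected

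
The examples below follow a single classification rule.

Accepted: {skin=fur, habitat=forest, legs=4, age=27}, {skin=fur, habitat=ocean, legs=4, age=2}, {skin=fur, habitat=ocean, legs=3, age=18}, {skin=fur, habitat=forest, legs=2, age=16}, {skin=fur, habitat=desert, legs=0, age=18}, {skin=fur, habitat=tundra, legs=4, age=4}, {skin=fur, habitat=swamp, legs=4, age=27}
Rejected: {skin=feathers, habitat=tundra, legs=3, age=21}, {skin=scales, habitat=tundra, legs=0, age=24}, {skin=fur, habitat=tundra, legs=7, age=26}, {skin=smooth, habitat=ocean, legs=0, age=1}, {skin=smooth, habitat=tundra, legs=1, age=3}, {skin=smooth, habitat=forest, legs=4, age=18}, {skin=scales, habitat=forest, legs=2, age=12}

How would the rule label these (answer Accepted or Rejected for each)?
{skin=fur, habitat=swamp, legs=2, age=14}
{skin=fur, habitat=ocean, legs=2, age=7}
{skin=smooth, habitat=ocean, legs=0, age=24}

The distinguishing property — skin is fur AND legs ≤ 4 — holds for all the 'Accepted' cases and none of the 'Rejected' cases.

Accepted, Accepted, Rejected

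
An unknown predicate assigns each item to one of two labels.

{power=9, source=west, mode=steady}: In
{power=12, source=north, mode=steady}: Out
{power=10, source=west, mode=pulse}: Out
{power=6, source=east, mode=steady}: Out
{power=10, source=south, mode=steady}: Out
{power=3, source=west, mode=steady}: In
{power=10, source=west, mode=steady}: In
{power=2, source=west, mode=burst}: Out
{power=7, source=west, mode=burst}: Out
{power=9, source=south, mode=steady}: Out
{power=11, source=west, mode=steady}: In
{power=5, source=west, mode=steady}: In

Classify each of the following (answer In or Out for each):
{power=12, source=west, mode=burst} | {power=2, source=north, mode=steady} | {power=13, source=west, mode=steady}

A rule that fits every label: source is west AND mode is steady — true of each 'In' example, false of each 'Out' one.
{power=12, source=west, mode=burst}: source is west, mode is burst — lacks this property, so Out. {power=2, source=north, mode=steady}: source is north, mode is steady — lacks this property, so Out. {power=13, source=west, mode=steady}: source is west, mode is steady — passes, so In.

Out, Out, In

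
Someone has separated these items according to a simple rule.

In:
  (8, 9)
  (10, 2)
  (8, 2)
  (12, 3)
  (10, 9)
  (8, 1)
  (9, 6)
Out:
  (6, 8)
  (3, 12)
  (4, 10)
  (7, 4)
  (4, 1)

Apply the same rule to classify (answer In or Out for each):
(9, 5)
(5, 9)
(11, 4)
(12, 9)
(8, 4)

In, Out, In, In, In

All 'In' examples share one property — first ≥ 8 — and every 'Out' example lacks it.
(9, 5): In (first 9).
(5, 9): Out (first 5).
(11, 4): In (first 11).
(12, 9): In (first 12).
(8, 4): In (first 8).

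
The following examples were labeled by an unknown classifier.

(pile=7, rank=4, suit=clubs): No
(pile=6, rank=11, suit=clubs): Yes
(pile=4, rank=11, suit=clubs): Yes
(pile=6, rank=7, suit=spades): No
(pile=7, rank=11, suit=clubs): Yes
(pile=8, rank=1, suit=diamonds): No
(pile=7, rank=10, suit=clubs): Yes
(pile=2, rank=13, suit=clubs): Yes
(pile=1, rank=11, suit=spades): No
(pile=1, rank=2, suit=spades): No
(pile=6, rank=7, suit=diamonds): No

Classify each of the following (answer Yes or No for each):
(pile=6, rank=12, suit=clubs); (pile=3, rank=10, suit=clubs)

The classifier is using: suit is clubs AND rank ≥ 7.
(pile=6, rank=12, suit=clubs): suit is clubs, rank = 12 — checks out, so Yes.
(pile=3, rank=10, suit=clubs): suit is clubs, rank = 10 — checks out, so Yes.

Yes, Yes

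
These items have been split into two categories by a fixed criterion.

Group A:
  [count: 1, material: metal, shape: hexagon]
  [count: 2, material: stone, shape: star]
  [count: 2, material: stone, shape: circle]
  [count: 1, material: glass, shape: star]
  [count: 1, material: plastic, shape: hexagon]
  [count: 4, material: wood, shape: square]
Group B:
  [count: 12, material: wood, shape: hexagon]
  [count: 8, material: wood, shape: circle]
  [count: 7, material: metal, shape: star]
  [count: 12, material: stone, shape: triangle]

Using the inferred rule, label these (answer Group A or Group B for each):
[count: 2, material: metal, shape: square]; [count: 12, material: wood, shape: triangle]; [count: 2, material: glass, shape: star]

The rule appears to be: count ≤ 4.

Group A, Group B, Group A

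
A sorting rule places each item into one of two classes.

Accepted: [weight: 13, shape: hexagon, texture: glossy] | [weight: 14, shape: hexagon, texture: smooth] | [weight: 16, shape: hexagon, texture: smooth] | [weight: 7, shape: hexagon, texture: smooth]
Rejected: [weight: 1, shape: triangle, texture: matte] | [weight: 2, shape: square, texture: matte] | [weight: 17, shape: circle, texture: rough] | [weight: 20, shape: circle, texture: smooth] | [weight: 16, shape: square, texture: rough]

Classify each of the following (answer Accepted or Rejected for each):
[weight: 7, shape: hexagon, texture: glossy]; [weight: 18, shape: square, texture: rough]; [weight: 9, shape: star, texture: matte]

The distinguishing property — shape is hexagon — holds for all the 'Accepted' cases and none of the 'Rejected' cases.

Accepted, Rejected, Rejected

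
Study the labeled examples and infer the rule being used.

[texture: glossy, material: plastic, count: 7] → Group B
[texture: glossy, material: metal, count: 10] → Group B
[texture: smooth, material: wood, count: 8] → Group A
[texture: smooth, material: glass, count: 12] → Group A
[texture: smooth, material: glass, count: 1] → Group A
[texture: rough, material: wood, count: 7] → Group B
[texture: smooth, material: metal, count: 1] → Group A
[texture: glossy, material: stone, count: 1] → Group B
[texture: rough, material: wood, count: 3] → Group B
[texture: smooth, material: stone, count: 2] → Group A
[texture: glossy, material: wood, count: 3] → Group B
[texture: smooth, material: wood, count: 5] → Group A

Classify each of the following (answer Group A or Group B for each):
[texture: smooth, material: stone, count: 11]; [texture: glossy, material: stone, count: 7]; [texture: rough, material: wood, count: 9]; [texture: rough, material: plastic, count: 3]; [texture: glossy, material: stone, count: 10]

Group A, Group B, Group B, Group B, Group B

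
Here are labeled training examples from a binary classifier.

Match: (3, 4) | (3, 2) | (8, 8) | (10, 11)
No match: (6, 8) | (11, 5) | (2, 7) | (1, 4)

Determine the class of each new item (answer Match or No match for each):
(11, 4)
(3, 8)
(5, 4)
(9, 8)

The common property of the 'Match' items is: |first − second| ≤ 1. No 'No match' item has it.

No match, No match, Match, Match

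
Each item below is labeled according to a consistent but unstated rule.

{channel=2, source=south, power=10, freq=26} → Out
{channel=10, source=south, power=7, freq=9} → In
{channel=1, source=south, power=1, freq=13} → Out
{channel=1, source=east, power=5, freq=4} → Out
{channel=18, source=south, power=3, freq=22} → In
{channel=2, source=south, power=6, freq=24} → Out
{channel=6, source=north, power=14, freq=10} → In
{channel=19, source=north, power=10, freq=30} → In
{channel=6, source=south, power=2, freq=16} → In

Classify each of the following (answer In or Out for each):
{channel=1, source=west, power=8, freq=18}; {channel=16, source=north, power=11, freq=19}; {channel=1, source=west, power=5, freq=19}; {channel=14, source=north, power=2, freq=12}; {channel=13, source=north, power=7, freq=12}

Out, In, Out, In, In

Every 'In' example satisfies: channel ≥ 6. None of the 'Out' examples do.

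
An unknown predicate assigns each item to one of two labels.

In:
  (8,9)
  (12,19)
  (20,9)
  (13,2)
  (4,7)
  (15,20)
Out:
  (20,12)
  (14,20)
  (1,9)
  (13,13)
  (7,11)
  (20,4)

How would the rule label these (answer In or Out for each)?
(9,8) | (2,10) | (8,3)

In, Out, In

'In' ⟺ sum is odd.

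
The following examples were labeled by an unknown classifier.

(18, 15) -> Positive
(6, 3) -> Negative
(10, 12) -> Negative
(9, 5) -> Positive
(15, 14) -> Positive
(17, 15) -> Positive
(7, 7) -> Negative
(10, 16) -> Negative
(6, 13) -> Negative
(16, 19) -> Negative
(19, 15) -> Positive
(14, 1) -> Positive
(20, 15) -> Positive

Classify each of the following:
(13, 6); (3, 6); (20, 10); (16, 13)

Positive, Negative, Positive, Positive

The rule appears to be: first > second AND sum ≥ 14.
(13, 6) → 13 > 6, 13+6 = 19 → Positive.
(3, 6) → 3 < 6, 3+6 = 9 → Negative.
(20, 10) → 20 > 10, 20+10 = 30 → Positive.
(16, 13) → 16 > 13, 16+13 = 29 → Positive.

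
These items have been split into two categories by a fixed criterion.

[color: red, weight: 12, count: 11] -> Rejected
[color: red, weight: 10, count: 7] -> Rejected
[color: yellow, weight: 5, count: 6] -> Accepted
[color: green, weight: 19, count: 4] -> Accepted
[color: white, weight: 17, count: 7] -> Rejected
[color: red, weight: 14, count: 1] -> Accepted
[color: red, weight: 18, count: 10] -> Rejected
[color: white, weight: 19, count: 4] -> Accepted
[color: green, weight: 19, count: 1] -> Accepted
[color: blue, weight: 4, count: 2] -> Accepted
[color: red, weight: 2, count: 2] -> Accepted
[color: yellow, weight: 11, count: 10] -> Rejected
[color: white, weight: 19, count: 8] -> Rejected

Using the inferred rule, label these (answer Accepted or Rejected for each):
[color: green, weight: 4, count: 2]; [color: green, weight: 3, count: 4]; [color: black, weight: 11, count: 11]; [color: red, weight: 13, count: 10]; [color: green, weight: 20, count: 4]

A rule that fits every label: count ≤ 6 — true of each 'Accepted' example, false of each 'Rejected' one.
[color: green, weight: 4, count: 2] — count = 2, hence Accepted. [color: green, weight: 3, count: 4] — count = 4, hence Accepted. [color: black, weight: 11, count: 11] — count = 11, hence Rejected. [color: red, weight: 13, count: 10] — count = 10, hence Rejected. [color: green, weight: 20, count: 4] — count = 4, hence Accepted.

Accepted, Accepted, Rejected, Rejected, Accepted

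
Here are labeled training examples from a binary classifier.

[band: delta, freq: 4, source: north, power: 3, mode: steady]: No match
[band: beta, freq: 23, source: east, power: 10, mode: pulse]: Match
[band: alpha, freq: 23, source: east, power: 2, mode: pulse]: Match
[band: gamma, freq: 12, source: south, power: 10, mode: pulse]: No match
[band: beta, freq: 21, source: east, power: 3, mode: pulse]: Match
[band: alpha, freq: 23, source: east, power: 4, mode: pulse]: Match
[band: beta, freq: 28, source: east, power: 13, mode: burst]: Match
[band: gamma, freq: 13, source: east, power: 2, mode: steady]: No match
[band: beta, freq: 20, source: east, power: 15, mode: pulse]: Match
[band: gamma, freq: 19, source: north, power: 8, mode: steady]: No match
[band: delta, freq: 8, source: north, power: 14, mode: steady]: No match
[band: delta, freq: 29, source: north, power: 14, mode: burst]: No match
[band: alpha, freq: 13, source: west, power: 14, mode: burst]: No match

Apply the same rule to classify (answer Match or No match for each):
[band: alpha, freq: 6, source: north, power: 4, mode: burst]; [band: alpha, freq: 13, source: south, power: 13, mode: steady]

The simplest hypothesis consistent with all the labels is: source is east AND freq ≥ 19.
[band: alpha, freq: 6, source: north, power: 4, mode: burst] → source is north, freq = 6 → No match. [band: alpha, freq: 13, source: south, power: 13, mode: steady] → source is south, freq = 13 → No match.

No match, No match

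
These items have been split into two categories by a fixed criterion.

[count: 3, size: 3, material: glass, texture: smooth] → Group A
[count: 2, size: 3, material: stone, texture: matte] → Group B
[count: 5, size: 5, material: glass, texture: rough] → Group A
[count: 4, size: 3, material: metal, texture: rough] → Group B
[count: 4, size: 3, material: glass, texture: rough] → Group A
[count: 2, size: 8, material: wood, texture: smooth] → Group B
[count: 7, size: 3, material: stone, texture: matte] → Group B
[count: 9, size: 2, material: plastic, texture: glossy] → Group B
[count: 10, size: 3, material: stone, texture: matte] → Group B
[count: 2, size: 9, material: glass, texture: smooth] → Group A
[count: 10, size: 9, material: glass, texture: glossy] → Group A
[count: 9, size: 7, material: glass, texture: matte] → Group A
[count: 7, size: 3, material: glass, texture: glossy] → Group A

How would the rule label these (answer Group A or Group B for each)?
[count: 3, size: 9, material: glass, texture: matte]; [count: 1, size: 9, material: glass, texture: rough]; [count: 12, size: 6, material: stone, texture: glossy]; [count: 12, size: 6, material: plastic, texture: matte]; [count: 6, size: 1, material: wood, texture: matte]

Group A, Group A, Group B, Group B, Group B

A rule that fits every label: material is glass — true of each 'Group A' example, false of each 'Group B' one.
[count: 3, size: 9, material: glass, texture: matte]: material is glass, satisfies this → Group A.
[count: 1, size: 9, material: glass, texture: rough]: material is glass, satisfies this → Group A.
[count: 12, size: 6, material: stone, texture: glossy]: material is stone, fails this test → Group B.
[count: 12, size: 6, material: plastic, texture: matte]: material is plastic, fails this test → Group B.
[count: 6, size: 1, material: wood, texture: matte]: material is wood, fails this test → Group B.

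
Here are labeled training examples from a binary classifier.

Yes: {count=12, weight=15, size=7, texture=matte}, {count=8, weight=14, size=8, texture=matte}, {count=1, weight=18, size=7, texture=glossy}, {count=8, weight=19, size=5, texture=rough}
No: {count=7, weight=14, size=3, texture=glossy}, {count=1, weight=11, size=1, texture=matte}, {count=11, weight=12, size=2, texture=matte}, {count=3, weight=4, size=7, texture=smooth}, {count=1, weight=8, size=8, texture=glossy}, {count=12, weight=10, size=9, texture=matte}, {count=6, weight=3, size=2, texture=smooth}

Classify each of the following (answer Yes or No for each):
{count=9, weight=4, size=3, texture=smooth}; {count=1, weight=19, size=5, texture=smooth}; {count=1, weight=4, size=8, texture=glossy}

The distinguishing property — weight ≥ 11 AND size ≥ 5 — holds for all the 'Yes' cases and none of the 'No' cases.
{count=9, weight=4, size=3, texture=smooth}: No (weight = 4, size = 3). {count=1, weight=19, size=5, texture=smooth}: Yes (weight = 19, size = 5). {count=1, weight=4, size=8, texture=glossy}: No (weight = 4, size = 8).

No, Yes, No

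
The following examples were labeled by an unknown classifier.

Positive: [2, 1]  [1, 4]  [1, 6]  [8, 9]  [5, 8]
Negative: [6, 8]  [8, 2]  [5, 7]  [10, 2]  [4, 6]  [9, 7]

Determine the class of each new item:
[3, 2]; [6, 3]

Positive, Positive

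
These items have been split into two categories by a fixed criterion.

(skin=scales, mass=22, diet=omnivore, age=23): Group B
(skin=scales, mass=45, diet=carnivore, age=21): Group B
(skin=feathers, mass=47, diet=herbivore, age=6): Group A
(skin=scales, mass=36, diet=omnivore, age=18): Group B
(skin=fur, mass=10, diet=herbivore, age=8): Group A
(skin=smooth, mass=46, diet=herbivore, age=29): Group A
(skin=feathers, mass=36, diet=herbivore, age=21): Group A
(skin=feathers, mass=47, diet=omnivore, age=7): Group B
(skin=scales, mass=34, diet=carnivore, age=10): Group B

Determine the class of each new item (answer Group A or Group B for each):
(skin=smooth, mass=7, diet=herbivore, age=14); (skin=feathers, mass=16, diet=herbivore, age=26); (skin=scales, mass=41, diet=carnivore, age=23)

The rule appears to be: diet is herbivore.
(skin=smooth, mass=7, diet=herbivore, age=14): Group A (diet is herbivore).
(skin=feathers, mass=16, diet=herbivore, age=26): Group A (diet is herbivore).
(skin=scales, mass=41, diet=carnivore, age=23): Group B (diet is carnivore).

Group A, Group A, Group B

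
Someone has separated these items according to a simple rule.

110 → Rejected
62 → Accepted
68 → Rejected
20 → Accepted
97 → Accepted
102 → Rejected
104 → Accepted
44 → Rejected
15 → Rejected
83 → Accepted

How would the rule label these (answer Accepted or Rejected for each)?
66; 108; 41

Rejected, Rejected, Accepted

The pattern is that an item is 'Accepted' exactly when: ≡ 6 (mod 7).
66 — 66 mod 7 = 3, hence Rejected.
108 — 108 mod 7 = 3, hence Rejected.
41 — 41 mod 7 = 6, hence Accepted.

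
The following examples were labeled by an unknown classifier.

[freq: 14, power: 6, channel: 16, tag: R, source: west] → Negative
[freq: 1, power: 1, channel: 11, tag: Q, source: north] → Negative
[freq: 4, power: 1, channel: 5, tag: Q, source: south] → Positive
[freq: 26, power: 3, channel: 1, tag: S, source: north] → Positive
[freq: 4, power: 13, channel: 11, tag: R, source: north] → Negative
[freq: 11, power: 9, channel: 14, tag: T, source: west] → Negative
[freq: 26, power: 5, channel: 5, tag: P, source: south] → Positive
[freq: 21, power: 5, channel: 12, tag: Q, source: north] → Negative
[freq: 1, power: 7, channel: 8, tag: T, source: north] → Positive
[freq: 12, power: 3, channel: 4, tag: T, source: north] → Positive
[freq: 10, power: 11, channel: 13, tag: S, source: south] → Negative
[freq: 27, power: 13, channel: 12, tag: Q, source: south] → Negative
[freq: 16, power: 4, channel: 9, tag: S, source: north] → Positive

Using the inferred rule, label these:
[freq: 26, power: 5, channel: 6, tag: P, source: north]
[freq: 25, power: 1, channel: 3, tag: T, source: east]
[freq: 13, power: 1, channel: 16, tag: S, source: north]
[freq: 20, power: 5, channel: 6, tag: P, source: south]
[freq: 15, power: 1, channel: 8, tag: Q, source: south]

Positive, Positive, Negative, Positive, Positive

The simplest hypothesis consistent with all the labels is: channel ≤ 9.
[freq: 26, power: 5, channel: 6, tag: P, source: north] — channel = 6, hence Positive.
[freq: 25, power: 1, channel: 3, tag: T, source: east] — channel = 3, hence Positive.
[freq: 13, power: 1, channel: 16, tag: S, source: north] — channel = 16, hence Negative.
[freq: 20, power: 5, channel: 6, tag: P, source: south] — channel = 6, hence Positive.
[freq: 15, power: 1, channel: 8, tag: Q, source: south] — channel = 8, hence Positive.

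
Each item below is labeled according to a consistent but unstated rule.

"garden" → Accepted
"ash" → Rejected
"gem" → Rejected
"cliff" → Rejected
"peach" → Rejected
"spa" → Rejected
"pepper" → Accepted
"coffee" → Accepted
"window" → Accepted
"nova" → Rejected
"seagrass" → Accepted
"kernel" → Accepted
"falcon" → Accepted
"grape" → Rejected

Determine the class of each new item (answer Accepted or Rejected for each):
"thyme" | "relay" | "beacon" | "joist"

Rejected, Rejected, Accepted, Rejected

One predicate separates the groups cleanly: length ≥ 6.
Rejected: "thyme", since length 5. Rejected: "relay", since length 5. Accepted: "beacon", since length 6. Rejected: "joist", since length 5.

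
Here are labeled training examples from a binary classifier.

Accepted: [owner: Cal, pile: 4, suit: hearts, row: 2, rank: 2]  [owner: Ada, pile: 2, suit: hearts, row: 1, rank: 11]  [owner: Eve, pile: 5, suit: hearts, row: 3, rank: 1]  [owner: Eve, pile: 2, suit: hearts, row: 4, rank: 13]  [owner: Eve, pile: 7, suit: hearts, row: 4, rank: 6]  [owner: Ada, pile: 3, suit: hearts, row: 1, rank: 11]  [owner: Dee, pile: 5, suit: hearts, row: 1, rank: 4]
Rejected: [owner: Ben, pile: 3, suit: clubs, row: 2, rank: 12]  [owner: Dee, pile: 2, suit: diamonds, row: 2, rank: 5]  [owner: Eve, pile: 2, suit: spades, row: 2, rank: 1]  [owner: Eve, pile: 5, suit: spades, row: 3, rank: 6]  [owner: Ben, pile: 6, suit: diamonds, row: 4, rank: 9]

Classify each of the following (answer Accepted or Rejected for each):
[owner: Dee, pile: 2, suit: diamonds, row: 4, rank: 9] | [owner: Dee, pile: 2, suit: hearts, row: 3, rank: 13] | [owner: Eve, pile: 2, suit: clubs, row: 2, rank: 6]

Rejected, Accepted, Rejected

The rule appears to be: suit is hearts.
Rejected: [owner: Dee, pile: 2, suit: diamonds, row: 4, rank: 9], since suit is diamonds.
Accepted: [owner: Dee, pile: 2, suit: hearts, row: 3, rank: 13], since suit is hearts.
Rejected: [owner: Eve, pile: 2, suit: clubs, row: 2, rank: 6], since suit is clubs.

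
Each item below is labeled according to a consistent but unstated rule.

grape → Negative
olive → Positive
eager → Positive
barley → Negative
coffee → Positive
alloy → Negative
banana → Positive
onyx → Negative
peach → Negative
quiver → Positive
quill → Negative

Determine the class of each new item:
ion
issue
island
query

The pattern is that an item is 'Positive' exactly when: has ≥ 3 vowels.
ion: Negative (2 vowels). issue: Positive (3 vowels). island: Negative (2 vowels). query: Negative (2 vowels).

Negative, Positive, Negative, Negative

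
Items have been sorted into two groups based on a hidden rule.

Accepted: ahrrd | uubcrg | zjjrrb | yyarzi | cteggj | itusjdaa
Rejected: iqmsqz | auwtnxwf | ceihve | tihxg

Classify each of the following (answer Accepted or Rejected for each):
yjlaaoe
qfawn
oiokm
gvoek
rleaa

One predicate separates the groups cleanly: has a double letter.
yjlaaoe: 'aa' doubled, satisfies this → Accepted.
qfawn: no doubled letter, fails this test → Rejected.
oiokm: no doubled letter, fails this test → Rejected.
gvoek: no doubled letter, fails this test → Rejected.
rleaa: 'aa' doubled, satisfies this → Accepted.

Accepted, Rejected, Rejected, Rejected, Accepted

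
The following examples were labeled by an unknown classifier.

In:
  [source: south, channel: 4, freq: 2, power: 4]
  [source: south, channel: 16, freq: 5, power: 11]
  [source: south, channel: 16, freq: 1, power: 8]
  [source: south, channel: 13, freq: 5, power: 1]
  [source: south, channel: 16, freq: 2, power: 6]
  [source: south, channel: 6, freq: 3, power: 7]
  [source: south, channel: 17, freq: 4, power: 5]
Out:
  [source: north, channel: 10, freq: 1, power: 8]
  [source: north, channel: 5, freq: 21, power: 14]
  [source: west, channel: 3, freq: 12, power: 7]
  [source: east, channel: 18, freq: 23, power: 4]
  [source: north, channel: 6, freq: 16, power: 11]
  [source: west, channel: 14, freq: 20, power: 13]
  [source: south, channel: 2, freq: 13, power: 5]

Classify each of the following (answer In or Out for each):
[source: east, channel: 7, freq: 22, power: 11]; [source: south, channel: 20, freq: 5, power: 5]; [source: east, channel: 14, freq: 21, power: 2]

A rule that fits every label: source is south AND freq ≤ 5 — true of each 'In' example, false of each 'Out' one.

Out, In, Out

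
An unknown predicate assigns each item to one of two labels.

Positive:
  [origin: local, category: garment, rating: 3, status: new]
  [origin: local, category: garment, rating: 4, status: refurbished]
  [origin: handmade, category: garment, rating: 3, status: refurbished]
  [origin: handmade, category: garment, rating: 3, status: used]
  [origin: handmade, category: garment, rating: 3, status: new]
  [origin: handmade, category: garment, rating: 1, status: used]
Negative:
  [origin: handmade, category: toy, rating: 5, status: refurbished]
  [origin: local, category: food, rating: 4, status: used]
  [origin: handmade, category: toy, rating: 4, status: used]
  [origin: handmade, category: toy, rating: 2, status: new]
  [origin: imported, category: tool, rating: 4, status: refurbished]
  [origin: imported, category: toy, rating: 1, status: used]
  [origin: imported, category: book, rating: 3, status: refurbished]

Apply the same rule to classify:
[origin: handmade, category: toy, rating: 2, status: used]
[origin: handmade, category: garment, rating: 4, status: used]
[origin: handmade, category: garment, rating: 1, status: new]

The classifier is using: category is garment.
[origin: handmade, category: toy, rating: 2, status: used] → category is toy → Negative. [origin: handmade, category: garment, rating: 4, status: used] → category is garment → Positive. [origin: handmade, category: garment, rating: 1, status: new] → category is garment → Positive.

Negative, Positive, Positive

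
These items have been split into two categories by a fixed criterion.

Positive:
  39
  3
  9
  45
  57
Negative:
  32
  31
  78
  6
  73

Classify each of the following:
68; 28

The distinguishing property — ≡ 3 (mod 6) — holds for all the 'Positive' cases and none of the 'Negative' cases.

Negative, Negative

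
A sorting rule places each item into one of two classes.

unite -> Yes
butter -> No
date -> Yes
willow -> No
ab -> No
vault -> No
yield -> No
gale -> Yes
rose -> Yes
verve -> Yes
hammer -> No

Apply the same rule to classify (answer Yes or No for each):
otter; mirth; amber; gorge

No, No, No, Yes

The simplest hypothesis consistent with all the labels is: ends with 'e'.
otter: No (ends with 'r'). mirth: No (ends with 'h'). amber: No (ends with 'r'). gorge: Yes (ends with 'e').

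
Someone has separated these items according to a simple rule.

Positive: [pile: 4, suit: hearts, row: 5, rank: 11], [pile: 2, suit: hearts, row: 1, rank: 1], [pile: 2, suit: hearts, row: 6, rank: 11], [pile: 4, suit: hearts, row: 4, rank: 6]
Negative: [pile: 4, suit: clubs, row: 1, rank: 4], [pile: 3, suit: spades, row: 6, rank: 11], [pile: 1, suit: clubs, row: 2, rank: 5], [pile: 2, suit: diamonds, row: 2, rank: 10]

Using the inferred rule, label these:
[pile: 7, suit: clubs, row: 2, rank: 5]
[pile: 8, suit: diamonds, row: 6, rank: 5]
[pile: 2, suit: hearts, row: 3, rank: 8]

Negative, Negative, Positive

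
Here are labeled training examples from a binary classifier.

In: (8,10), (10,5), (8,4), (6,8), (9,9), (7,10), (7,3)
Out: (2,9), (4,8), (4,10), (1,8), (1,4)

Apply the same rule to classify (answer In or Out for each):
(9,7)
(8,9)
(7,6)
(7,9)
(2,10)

A rule that fits every label: first ≥ 5 — true of each 'In' example, false of each 'Out' one.

In, In, In, In, Out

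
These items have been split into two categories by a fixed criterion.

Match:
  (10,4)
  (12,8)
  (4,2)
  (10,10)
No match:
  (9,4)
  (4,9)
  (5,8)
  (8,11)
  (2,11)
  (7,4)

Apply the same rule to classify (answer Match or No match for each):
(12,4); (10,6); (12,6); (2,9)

Match, Match, Match, No match

A rule that fits every label: sum is even — true of each 'Match' example, false of each 'No match' one.
(12,4): 12+4 = 16 — fits, so Match.
(10,6): 10+6 = 16 — fits, so Match.
(12,6): 12+6 = 18 — fits, so Match.
(2,9): 2+9 = 11 — does not fit, so No match.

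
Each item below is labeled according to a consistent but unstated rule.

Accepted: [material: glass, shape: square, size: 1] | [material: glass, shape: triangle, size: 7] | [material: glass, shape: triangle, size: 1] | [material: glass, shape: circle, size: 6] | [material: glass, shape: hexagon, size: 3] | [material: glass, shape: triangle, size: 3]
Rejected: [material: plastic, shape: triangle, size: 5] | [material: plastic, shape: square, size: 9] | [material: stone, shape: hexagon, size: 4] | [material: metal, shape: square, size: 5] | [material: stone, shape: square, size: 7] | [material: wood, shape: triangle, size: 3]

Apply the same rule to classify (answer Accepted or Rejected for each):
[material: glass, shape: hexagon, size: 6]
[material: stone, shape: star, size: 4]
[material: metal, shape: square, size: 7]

Accepted, Rejected, Rejected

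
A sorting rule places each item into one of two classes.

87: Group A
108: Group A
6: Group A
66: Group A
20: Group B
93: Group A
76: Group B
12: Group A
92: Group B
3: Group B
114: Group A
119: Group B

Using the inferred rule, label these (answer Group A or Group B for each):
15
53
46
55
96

Group A, Group B, Group B, Group B, Group A

Rule: multiple of 3 AND at least 6. This holds for each 'Group A' example and fails for each 'Group B' one.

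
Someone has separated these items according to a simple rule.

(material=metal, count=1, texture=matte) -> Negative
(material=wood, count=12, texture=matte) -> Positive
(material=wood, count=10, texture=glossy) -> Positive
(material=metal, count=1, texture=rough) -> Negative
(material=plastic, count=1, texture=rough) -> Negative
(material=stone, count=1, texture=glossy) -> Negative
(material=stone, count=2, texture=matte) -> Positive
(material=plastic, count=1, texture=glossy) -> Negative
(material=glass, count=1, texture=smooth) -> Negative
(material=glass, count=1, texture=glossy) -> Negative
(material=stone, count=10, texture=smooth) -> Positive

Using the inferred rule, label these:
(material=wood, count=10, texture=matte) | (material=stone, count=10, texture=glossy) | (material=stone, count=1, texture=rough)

The distinguishing property — count ≥ 2 — holds for all the 'Positive' cases and none of the 'Negative' cases.
Positive: (material=wood, count=10, texture=matte), since count = 10.
Positive: (material=stone, count=10, texture=glossy), since count = 10.
Negative: (material=stone, count=1, texture=rough), since count = 1.

Positive, Positive, Negative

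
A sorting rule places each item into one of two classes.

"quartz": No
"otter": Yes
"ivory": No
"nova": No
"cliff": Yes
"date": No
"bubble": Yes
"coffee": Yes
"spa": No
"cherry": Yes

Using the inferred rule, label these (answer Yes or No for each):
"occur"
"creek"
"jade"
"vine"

Yes, Yes, No, No

The classifier is using: has a double letter.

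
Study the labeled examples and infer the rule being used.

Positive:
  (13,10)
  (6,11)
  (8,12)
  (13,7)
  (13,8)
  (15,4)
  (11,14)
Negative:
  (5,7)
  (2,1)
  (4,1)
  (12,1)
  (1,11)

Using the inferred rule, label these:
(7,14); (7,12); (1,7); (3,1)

Positive, Positive, Negative, Negative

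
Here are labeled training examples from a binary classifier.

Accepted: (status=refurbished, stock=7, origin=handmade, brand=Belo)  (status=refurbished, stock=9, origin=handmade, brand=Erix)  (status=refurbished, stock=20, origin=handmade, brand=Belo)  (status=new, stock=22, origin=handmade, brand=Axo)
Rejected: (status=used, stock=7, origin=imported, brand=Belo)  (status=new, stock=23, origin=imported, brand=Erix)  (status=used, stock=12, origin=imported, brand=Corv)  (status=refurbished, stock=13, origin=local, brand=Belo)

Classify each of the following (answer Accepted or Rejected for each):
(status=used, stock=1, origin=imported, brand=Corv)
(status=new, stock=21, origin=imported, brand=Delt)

Rejected, Rejected

Every 'Accepted' example satisfies: origin is handmade. None of the 'Rejected' examples do.
(status=used, stock=1, origin=imported, brand=Corv) → origin is imported → Rejected. (status=new, stock=21, origin=imported, brand=Delt) → origin is imported → Rejected.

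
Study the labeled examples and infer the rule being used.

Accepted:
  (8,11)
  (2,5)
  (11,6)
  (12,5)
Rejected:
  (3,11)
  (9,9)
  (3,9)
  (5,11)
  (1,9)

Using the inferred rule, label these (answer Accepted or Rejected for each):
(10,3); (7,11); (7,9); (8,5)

Accepted, Rejected, Rejected, Accepted

The classifier is using: sum is odd.
(10,3): Accepted (10+3 = 13). (7,11): Rejected (7+11 = 18). (7,9): Rejected (7+9 = 16). (8,5): Accepted (8+5 = 13).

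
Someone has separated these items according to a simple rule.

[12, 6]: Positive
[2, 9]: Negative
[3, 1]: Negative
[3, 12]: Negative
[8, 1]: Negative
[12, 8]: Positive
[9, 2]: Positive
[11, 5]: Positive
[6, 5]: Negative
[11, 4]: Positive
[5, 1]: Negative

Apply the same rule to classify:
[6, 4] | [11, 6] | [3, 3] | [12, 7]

All 'Positive' examples share one property — first ≥ 9 — and every 'Negative' example lacks it.

Negative, Positive, Negative, Positive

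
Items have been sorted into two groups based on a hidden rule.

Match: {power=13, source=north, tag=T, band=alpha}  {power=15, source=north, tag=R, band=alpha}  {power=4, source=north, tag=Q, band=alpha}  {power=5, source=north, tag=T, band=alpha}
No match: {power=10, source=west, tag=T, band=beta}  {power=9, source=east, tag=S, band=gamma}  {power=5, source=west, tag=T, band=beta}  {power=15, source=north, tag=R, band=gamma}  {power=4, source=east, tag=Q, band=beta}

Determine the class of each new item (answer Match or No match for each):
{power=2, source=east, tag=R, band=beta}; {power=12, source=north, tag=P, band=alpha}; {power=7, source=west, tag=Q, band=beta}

No match, Match, No match

Every 'Match' example satisfies: band is alpha. None of the 'No match' examples do.
{power=2, source=east, tag=R, band=beta} → band is beta → No match. {power=12, source=north, tag=P, band=alpha} → band is alpha → Match. {power=7, source=west, tag=Q, band=beta} → band is beta → No match.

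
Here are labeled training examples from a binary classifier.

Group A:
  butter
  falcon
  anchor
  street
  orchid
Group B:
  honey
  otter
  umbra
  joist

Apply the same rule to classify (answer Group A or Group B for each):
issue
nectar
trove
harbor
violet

Group B, Group A, Group B, Group A, Group A

One predicate separates the groups cleanly: even length.
Group B: issue, since length 5. Group A: nectar, since length 6. Group B: trove, since length 5. Group A: harbor, since length 6. Group A: violet, since length 6.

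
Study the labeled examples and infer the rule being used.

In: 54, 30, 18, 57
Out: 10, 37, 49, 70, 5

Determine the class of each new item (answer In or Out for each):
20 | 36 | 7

All 'In' examples share one property — multiple of 3 — and every 'Out' example lacks it.
20 — 20 = 3·6 + 2, hence Out. 36 — 36 = 3·12, hence In. 7 — 7 = 3·2 + 1, hence Out.

Out, In, Out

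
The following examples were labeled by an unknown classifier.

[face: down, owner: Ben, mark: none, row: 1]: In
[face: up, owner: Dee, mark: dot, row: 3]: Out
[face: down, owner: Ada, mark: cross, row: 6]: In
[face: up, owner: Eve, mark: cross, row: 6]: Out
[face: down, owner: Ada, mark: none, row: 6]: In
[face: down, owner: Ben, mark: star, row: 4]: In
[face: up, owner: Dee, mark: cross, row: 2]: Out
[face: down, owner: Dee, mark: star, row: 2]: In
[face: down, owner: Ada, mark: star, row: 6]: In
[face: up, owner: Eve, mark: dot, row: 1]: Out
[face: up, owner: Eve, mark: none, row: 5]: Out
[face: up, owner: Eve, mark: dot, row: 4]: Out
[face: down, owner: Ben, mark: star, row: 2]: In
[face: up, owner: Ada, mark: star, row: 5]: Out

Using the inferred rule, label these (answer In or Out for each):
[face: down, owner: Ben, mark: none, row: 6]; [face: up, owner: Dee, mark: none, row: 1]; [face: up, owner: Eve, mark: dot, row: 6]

In, Out, Out

The rule appears to be: face is down.
[face: down, owner: Ben, mark: none, row: 6]: face is down — qualifies, so In. [face: up, owner: Dee, mark: none, row: 1]: face is up — does not pass, so Out. [face: up, owner: Eve, mark: dot, row: 6]: face is up — does not pass, so Out.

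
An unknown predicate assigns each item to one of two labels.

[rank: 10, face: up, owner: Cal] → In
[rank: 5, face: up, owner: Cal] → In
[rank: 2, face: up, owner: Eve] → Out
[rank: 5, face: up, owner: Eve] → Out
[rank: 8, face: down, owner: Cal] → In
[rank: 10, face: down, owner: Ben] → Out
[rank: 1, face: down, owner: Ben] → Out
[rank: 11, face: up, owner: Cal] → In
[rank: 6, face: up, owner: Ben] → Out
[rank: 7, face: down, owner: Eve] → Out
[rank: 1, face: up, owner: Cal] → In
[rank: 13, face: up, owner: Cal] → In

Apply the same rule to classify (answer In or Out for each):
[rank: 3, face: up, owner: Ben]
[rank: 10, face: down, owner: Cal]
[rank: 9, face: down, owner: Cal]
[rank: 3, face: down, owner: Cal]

Out, In, In, In

A rule that fits every label: owner is Cal — true of each 'In' example, false of each 'Out' one.
Out: [rank: 3, face: up, owner: Ben], since owner is Ben. In: [rank: 10, face: down, owner: Cal], since owner is Cal. In: [rank: 9, face: down, owner: Cal], since owner is Cal. In: [rank: 3, face: down, owner: Cal], since owner is Cal.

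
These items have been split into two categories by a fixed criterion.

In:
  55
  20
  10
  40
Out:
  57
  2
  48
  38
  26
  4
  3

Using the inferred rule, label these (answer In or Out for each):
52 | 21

Out, Out

Every 'In' example satisfies: multiple of 5. None of the 'Out' examples do.
Out: 52, since 52 = 5·10 + 2. Out: 21, since 21 = 5·4 + 1.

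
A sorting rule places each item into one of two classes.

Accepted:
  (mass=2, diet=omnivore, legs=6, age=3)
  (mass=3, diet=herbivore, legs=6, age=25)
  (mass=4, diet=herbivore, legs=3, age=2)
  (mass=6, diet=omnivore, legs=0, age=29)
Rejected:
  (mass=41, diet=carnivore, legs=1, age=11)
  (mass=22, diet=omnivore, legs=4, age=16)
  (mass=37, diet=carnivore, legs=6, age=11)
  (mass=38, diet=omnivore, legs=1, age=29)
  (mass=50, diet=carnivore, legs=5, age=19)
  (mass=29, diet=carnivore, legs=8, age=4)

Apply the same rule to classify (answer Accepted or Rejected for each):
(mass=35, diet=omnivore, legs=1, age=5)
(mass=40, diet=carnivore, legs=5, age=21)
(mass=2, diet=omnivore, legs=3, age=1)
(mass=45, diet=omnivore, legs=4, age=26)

All 'Accepted' examples share one property — mass ≤ 6 — and every 'Rejected' example lacks it.
Rejected: (mass=35, diet=omnivore, legs=1, age=5), since mass = 35.
Rejected: (mass=40, diet=carnivore, legs=5, age=21), since mass = 40.
Accepted: (mass=2, diet=omnivore, legs=3, age=1), since mass = 2.
Rejected: (mass=45, diet=omnivore, legs=4, age=26), since mass = 45.

Rejected, Rejected, Accepted, Rejected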